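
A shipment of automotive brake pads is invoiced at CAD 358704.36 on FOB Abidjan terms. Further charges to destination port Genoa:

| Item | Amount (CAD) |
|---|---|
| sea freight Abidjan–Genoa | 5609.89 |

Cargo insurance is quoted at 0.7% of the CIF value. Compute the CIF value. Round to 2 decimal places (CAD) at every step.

CIF value: CAD 366882.43

Let C be the CIF value. C = FOB price + freight + 0.7% × C
C − 0.7% × C = 358704.36 + 5609.89
0.993 × C = 364314.25
C = 364314.25 / 0.993 = 366882.43
Insurance premium = 0.7% × 366882.43 = 2568.18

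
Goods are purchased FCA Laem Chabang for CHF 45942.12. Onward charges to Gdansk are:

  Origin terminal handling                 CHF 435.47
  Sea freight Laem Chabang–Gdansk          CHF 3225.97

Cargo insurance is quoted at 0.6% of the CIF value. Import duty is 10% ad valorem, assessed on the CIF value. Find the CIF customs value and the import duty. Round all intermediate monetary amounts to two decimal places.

CIF value: CHF 49902.98; import duty: CHF 4990.30

Let C be the CIF value. C = FCA price + pre-shipment costs + freight + 0.6% × C
C − 0.6% × C = 45942.12 + 435.47 + 3225.97
0.994 × C = 49603.56
C = 49603.56 / 0.994 = 49902.98
Insurance premium = 0.6% × 49902.98 = 299.42
Import duty = 49902.98 × 10% = 4990.30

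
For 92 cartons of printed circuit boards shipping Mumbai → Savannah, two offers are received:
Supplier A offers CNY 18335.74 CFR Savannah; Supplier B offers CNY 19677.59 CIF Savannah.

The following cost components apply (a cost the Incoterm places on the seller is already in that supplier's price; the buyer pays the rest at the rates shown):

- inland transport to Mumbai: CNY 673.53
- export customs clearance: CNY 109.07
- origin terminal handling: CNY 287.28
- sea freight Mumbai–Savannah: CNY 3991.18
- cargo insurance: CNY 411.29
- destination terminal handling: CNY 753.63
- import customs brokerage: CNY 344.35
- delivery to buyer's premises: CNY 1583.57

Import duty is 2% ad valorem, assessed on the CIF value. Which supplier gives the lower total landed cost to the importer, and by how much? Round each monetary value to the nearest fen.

Supplier A (CFR):
CIF value = CFR price + insurance = 18335.74 + 411.29 = 18747.03
Import duty = 18747.03 × 2% = 374.94
Buyer bears (A): 411.29 + 753.63 + 344.35 + 1583.57 = 3092.84
Landed cost (A) = invoice 18335.74 + 3092.84 + duty 374.94 = 21803.52
Supplier B (CIF):
The CIF price already equals the CIF value: 19677.59
Import duty = 19677.59 × 2% = 393.55
Buyer bears (B): 753.63 + 344.35 + 1583.57 = 2681.55
Landed cost (B) = invoice 19677.59 + 2681.55 + duty 393.55 = 22752.69
Difference = |21803.52 − 22752.69| = 949.17

Supplier A is cheaper by CNY 949.17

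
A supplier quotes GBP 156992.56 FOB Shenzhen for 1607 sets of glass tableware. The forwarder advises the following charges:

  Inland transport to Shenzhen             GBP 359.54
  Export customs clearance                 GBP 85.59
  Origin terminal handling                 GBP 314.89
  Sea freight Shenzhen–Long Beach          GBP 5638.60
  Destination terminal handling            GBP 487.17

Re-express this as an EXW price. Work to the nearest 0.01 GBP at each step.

EXW price: GBP 156232.54

Not relevant to the conversion: destination terminal, freight — on the buyer under both terms; not part of either seller's price.
From FOB to EXW, the seller no longer bears: inland to port, export clearance, origin terminal.
EXW price = 156992.56 − 359.54 − 85.59 − 314.89 = 156232.54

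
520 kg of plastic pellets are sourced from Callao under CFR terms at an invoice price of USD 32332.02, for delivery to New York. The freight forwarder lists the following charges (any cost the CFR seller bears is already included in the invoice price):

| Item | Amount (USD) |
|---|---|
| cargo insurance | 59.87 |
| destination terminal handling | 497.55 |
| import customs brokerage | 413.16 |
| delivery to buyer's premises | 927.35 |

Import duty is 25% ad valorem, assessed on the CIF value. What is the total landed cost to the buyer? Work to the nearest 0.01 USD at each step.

Total landed cost: USD 42327.92

CFR: the seller pays costs through ocean freight to the destination port, but not insurance.
CIF value = CFR price + insurance = 32332.02 + 59.87 = 32391.89
Import duty = 32391.89 × 25% = 8097.97
Buyer bears: insurance 59.87 + destination terminal 497.55 + brokerage 413.16 + delivery 927.35 + duty 8097.97 = 9995.90
Landed cost = invoice 32332.02 + 9995.90 = 42327.92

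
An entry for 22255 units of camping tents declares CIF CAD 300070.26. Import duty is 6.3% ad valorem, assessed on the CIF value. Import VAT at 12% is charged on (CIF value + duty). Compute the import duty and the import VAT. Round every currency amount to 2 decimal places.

Import duty: CAD 18904.43; import VAT: CAD 38276.96

Import duty = 300070.26 × 6.3% = 18904.43
VAT base = CIF + duty = 300070.26 + 18904.43 = 318974.69
Import VAT = 318974.69 × 12% = 38276.96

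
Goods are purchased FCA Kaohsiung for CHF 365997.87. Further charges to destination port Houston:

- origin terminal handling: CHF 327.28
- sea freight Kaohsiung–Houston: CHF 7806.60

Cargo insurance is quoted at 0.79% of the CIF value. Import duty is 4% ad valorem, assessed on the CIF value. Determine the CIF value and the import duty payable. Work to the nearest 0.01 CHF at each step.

CIF value: CHF 377110.93; import duty: CHF 15084.44

Let C be the CIF value. C = FCA price + pre-shipment costs + freight + 0.79% × C
C − 0.79% × C = 365997.87 + 327.28 + 7806.60
0.9921 × C = 374131.75
C = 374131.75 / 0.9921 = 377110.93
Insurance premium = 0.79% × 377110.93 = 2979.18
Import duty = 377110.93 × 4% = 15084.44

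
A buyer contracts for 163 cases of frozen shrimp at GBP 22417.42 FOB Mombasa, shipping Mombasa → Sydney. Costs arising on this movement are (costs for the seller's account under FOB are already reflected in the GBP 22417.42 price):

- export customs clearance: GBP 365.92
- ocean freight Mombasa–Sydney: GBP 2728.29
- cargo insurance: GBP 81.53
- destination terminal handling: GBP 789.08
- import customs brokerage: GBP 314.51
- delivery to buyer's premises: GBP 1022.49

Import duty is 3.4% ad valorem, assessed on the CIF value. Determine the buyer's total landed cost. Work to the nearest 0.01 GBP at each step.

FOB: the seller bears costs until goods are on board at the origin port; the buyer bears freight, insurance and all costs thereafter.
Already in the invoice (seller's account under FOB): export clearance — exclude.
CIF value = FOB price + freight + insurance = 22417.42 + 2728.29 + 81.53 = 25227.24
Import duty = 25227.24 × 3.4% = 857.73
Buyer bears: freight 2728.29 + insurance 81.53 + destination terminal 789.08 + brokerage 314.51 + delivery 1022.49 + duty 857.73 = 5793.63
Landed cost = invoice 22417.42 + 5793.63 = 28211.05

Total landed cost: GBP 28211.05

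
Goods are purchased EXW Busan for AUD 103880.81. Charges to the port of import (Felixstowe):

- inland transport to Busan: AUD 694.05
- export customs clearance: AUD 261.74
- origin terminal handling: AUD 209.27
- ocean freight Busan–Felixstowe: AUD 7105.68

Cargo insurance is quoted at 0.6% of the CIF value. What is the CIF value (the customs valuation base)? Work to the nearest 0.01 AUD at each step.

Let C be the CIF value. C = EXW price + pre-shipment costs + freight + 0.6% × C
C − 0.6% × C = 103880.81 + 694.05 + 261.74 + 209.27 + 7105.68
0.994 × C = 112151.55
C = 112151.55 / 0.994 = 112828.52
Insurance premium = 0.6% × 112828.52 = 676.97

CIF value: AUD 112828.52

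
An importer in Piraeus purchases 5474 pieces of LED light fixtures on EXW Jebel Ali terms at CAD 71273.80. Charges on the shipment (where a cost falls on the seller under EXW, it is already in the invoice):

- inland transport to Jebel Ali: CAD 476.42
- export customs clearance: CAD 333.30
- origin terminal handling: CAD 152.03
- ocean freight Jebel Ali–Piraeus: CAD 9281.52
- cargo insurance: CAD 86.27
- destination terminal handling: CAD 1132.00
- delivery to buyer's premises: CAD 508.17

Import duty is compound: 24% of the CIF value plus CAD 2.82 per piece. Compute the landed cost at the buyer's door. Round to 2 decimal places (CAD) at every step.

Total landed cost: CAD 118264.99

EXW: the seller makes goods available at their premises; the buyer bears all onward costs.
CIF value = EXW price + inland to port + export clearance + origin terminal + freight + insurance = 71273.80 + 476.42 + 333.30 + 152.03 + 9281.52 + 86.27 = 81603.34
Ad valorem component: 81603.34 × 24% = 19584.80
Specific component: 5474 × 2.82 = 15436.68
Import duty = 19584.80 + 15436.68 = 35021.48
Buyer bears: inland to port 476.42 + export clearance 333.30 + origin terminal 152.03 + freight 9281.52 + insurance 86.27 + destination terminal 1132.00 + delivery 508.17 + duty 35021.48 = 46991.19
Landed cost = invoice 71273.80 + 46991.19 = 118264.99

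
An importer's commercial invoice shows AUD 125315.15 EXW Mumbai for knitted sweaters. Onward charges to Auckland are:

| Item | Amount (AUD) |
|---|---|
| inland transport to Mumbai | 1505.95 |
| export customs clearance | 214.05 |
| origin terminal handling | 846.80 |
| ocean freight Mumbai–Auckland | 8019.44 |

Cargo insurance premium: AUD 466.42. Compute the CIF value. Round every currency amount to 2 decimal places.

CIF value: AUD 136367.81

CIF = EXW price + pre-shipment costs + freight + insurance
CIF = 125315.15 + 1505.95 + 214.05 + 846.80 + 8019.44 + 466.42 = 136367.81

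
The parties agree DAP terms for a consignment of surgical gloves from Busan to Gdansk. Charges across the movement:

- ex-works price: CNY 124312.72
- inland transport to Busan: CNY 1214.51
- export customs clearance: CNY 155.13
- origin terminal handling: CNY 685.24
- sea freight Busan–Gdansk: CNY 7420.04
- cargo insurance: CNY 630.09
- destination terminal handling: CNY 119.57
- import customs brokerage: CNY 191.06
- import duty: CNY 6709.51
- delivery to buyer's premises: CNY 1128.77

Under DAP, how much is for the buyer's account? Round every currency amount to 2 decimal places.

Buyer's account: CNY 6900.57

DAP: the seller bears all costs to the named destination except import duty and clearance.
Seller's account: goods 124312.72 + inland to port 1214.51 + export clearance 155.13 + origin terminal 685.24 + freight 7420.04 + insurance 630.09 + destination terminal 119.57 + delivery 1128.77 = 135666.07
Buyer's account: brokerage 191.06 + duty 6709.51 = 6900.57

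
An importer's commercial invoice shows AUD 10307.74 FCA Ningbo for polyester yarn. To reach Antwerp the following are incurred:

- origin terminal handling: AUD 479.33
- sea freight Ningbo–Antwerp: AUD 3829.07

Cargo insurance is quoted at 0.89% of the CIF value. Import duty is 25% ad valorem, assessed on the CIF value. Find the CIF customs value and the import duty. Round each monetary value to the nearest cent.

CIF value: AUD 14747.39; import duty: AUD 3686.85

Let C be the CIF value. C = FCA price + pre-shipment costs + freight + 0.89% × C
C − 0.89% × C = 10307.74 + 479.33 + 3829.07
0.9911 × C = 14616.14
C = 14616.14 / 0.9911 = 14747.39
Insurance premium = 0.89% × 14747.39 = 131.25
Import duty = 14747.39 × 25% = 3686.85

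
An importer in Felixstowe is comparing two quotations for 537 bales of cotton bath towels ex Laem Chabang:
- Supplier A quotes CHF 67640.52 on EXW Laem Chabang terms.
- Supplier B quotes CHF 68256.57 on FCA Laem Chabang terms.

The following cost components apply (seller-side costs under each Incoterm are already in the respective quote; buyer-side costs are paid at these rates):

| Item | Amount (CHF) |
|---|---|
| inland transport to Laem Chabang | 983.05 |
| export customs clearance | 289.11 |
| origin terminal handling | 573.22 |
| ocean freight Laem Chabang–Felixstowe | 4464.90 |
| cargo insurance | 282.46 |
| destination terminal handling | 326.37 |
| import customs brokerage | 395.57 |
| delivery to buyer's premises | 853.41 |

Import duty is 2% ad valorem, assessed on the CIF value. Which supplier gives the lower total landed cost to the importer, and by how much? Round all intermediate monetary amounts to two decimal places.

Supplier B is cheaper by CHF 669.24

Supplier A (EXW):
CIF value = EXW price + inland to port + export clearance + origin terminal + freight + insurance = 67640.52 + 983.05 + 289.11 + 573.22 + 4464.90 + 282.46 = 74233.26
Import duty = 74233.26 × 2% = 1484.67
Buyer bears (A): 983.05 + 289.11 + 573.22 + 4464.90 + 282.46 + 326.37 + 395.57 + 853.41 = 8168.09
Landed cost (A) = invoice 67640.52 + 8168.09 + duty 1484.67 = 77293.28
Supplier B (FCA):
CIF value = FCA price + origin terminal + freight + insurance = 68256.57 + 573.22 + 4464.90 + 282.46 = 73577.15
Import duty = 73577.15 × 2% = 1471.54
Buyer bears (B): 573.22 + 4464.90 + 282.46 + 326.37 + 395.57 + 853.41 = 6895.93
Landed cost (B) = invoice 68256.57 + 6895.93 + duty 1471.54 = 76624.04
Difference = |77293.28 − 76624.04| = 669.24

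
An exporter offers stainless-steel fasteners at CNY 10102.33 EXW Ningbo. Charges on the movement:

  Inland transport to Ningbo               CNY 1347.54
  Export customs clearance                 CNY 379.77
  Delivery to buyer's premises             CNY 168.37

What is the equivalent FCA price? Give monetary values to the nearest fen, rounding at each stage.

FCA price: CNY 11829.64

Not relevant to the conversion: delivery — on the buyer under both terms; not part of either seller's price.
From EXW to FCA, the seller additionally bears: inland to port, export clearance.
FCA price = 10102.33 + 1347.54 + 379.77 = 11829.64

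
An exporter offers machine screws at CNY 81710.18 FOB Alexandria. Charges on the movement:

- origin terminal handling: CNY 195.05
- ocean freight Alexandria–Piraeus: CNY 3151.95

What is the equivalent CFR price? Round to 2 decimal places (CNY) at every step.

CFR price: CNY 84862.13

Not relevant to the conversion: origin terminal — on the seller under both FOB and CFR; already in the FOB price and stays in the CFR price.
From FOB to CFR, the seller additionally bears: freight.
CFR price = 81710.18 + 3151.95 = 84862.13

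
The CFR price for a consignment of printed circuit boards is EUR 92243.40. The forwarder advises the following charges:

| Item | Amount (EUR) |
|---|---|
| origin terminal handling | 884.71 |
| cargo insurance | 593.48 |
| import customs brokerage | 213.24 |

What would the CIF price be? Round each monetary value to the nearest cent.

Not relevant to the conversion: origin terminal — on the seller under both CFR and CIF; already in the CFR price and stays in the CIF price. brokerage — on the buyer under both terms; not part of either seller's price.
From CFR to CIF, the seller additionally bears: insurance.
CIF price = 92243.40 + 593.48 = 92836.88

CIF price: EUR 92836.88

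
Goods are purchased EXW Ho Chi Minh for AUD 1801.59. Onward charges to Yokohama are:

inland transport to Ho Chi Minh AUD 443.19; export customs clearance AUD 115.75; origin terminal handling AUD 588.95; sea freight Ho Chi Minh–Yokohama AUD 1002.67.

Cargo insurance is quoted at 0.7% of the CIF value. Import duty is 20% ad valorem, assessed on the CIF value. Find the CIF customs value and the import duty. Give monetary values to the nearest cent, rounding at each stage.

CIF value: AUD 3980.01; import duty: AUD 796.00

Let C be the CIF value. C = EXW price + pre-shipment costs + freight + 0.7% × C
C − 0.7% × C = 1801.59 + 443.19 + 115.75 + 588.95 + 1002.67
0.993 × C = 3952.15
C = 3952.15 / 0.993 = 3980.01
Insurance premium = 0.7% × 3980.01 = 27.86
Import duty = 3980.01 × 20% = 796.00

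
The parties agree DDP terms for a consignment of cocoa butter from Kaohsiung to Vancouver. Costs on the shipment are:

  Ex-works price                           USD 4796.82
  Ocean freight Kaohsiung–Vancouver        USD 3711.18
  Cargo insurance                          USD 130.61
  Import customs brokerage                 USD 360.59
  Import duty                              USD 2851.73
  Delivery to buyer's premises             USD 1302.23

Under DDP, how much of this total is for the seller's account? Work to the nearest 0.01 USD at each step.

Seller's account: USD 13153.16

DDP: the seller bears all costs including import duty.
Seller's account: goods 4796.82 + freight 3711.18 + insurance 130.61 + brokerage 360.59 + duty 2851.73 + delivery 1302.23 = 13153.16
Buyer's account: 0.00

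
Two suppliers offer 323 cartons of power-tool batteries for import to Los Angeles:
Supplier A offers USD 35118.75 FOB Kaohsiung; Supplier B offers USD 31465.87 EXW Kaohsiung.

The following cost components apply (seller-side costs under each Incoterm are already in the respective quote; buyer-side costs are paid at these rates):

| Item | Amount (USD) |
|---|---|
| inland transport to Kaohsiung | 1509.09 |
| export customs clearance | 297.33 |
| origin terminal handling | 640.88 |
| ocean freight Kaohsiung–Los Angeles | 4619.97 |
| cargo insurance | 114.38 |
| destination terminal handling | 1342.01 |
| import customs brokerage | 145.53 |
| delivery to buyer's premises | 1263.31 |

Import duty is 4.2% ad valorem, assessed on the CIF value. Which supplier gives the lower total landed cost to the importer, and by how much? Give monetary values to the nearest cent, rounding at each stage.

Supplier B is cheaper by USD 1256.21

Supplier A (FOB):
CIF value = FOB price + freight + insurance = 35118.75 + 4619.97 + 114.38 = 39853.10
Import duty = 39853.10 × 4.2% = 1673.83
Buyer bears (A): 4619.97 + 114.38 + 1342.01 + 145.53 + 1263.31 = 7485.20
Landed cost (A) = invoice 35118.75 + 7485.20 + duty 1673.83 = 44277.78
Supplier B (EXW):
CIF value = EXW price + inland to port + export clearance + origin terminal + freight + insurance = 31465.87 + 1509.09 + 297.33 + 640.88 + 4619.97 + 114.38 = 38647.52
Import duty = 38647.52 × 4.2% = 1623.20
Buyer bears (B): 1509.09 + 297.33 + 640.88 + 4619.97 + 114.38 + 1342.01 + 145.53 + 1263.31 = 9932.50
Landed cost (B) = invoice 31465.87 + 9932.50 + duty 1623.20 = 43021.57
Difference = |44277.78 − 43021.57| = 1256.21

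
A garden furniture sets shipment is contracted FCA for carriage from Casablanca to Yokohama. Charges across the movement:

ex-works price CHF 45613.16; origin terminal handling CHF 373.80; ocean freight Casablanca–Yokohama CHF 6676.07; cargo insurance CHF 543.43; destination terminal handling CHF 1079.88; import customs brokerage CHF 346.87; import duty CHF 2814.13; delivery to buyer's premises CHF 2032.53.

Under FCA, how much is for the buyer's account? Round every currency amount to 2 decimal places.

FCA: the seller delivers export-cleared goods to the carrier; the buyer bears costs from that point.
Seller's account: goods 45613.16 = 45613.16
Buyer's account: origin terminal 373.80 + freight 6676.07 + insurance 543.43 + destination terminal 1079.88 + brokerage 346.87 + duty 2814.13 + delivery 2032.53 = 13866.71

Buyer's account: CHF 13866.71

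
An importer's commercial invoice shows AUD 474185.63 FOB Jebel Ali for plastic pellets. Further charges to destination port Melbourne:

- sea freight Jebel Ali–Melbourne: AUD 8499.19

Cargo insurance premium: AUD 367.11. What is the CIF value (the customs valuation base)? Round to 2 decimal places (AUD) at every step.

CIF = FOB price + freight + insurance
CIF = 474185.63 + 8499.19 + 367.11 = 483051.93

CIF value: AUD 483051.93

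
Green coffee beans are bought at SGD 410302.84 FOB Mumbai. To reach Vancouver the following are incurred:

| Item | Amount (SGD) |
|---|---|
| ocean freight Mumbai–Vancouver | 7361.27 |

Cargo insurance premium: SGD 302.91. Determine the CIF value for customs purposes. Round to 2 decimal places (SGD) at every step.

CIF value: SGD 417967.02

CIF = FOB price + freight + insurance
CIF = 410302.84 + 7361.27 + 302.91 = 417967.02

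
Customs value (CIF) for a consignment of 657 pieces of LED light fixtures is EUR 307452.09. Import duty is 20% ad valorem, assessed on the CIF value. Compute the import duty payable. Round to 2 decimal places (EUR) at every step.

Import duty: EUR 61490.42

Import duty = 307452.09 × 20% = 61490.42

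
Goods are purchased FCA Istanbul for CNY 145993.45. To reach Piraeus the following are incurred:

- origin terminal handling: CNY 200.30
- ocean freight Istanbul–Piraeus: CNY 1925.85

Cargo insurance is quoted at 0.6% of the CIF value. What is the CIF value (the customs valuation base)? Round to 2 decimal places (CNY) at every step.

CIF value: CNY 149013.68

Let C be the CIF value. C = FCA price + pre-shipment costs + freight + 0.6% × C
C − 0.6% × C = 145993.45 + 200.30 + 1925.85
0.994 × C = 148119.60
C = 148119.60 / 0.994 = 149013.68
Insurance premium = 0.6% × 149013.68 = 894.08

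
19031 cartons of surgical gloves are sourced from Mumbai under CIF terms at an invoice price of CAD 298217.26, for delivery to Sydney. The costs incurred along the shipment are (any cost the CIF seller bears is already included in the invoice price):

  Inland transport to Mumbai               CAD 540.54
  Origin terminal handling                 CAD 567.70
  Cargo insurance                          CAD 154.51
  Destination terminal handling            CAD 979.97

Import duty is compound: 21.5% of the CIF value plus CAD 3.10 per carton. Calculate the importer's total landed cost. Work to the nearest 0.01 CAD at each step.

Total landed cost: CAD 422310.04

CIF: the seller pays costs through ocean freight and marine insurance to the destination port.
Already in the invoice (seller's account under CIF): inland to port, origin terminal, insurance — exclude.
The CIF price already equals the CIF value: 298217.26
Ad valorem component: 298217.26 × 21.5% = 64116.71
Specific component: 19031 × 3.10 = 58996.10
Import duty = 64116.71 + 58996.10 = 123112.81
Buyer bears: destination terminal 979.97 + duty 123112.81 = 124092.78
Landed cost = invoice 298217.26 + 124092.78 = 422310.04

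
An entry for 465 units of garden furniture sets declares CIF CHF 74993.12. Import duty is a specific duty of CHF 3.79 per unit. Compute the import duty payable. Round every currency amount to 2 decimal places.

Import duty: CHF 1762.35

Import duty = 465 × 3.79 = 1762.35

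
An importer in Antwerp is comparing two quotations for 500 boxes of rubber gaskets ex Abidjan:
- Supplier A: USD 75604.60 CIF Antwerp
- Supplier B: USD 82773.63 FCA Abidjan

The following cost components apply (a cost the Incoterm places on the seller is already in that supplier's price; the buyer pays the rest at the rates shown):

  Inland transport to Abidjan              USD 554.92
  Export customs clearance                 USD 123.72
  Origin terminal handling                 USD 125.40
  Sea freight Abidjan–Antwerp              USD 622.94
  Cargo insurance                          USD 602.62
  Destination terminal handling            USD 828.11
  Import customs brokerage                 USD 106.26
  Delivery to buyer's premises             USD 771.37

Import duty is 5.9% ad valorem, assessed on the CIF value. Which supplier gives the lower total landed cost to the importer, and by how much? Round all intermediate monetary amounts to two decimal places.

Supplier A is cheaper by USD 9022.67

Supplier A (CIF):
The CIF price already equals the CIF value: 75604.60
Import duty = 75604.60 × 5.9% = 4460.67
Buyer bears (A): 828.11 + 106.26 + 771.37 = 1705.74
Landed cost (A) = invoice 75604.60 + 1705.74 + duty 4460.67 = 81771.01
Supplier B (FCA):
CIF value = FCA price + origin terminal + freight + insurance = 82773.63 + 125.40 + 622.94 + 602.62 = 84124.59
Import duty = 84124.59 × 5.9% = 4963.35
Buyer bears (B): 125.40 + 622.94 + 602.62 + 828.11 + 106.26 + 771.37 = 3056.70
Landed cost (B) = invoice 82773.63 + 3056.70 + duty 4963.35 = 90793.68
Difference = |81771.01 − 90793.68| = 9022.67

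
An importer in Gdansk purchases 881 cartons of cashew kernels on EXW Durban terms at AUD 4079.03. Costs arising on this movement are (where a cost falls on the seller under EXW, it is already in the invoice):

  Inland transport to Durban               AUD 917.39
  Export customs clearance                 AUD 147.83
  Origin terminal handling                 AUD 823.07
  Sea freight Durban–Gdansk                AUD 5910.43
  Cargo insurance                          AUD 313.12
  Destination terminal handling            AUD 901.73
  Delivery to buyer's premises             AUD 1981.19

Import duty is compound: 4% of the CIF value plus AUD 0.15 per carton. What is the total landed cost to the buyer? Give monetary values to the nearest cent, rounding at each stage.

EXW: the seller makes goods available at their premises; the buyer bears all onward costs.
CIF value = EXW price + inland to port + export clearance + origin terminal + freight + insurance = 4079.03 + 917.39 + 147.83 + 823.07 + 5910.43 + 313.12 = 12190.87
Ad valorem component: 12190.87 × 4% = 487.63
Specific component: 881 × 0.15 = 132.15
Import duty = 487.63 + 132.15 = 619.78
Buyer bears: inland to port 917.39 + export clearance 147.83 + origin terminal 823.07 + freight 5910.43 + insurance 313.12 + destination terminal 901.73 + delivery 1981.19 + duty 619.78 = 11614.54
Landed cost = invoice 4079.03 + 11614.54 = 15693.57

Total landed cost: AUD 15693.57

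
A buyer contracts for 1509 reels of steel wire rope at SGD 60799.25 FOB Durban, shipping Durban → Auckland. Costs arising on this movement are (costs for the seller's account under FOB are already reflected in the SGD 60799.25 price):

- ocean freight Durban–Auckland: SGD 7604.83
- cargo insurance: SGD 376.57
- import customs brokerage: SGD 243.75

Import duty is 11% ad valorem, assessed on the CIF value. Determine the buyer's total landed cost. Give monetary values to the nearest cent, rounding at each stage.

FOB: the seller bears costs until goods are on board at the origin port; the buyer bears freight, insurance and all costs thereafter.
CIF value = FOB price + freight + insurance = 60799.25 + 7604.83 + 376.57 = 68780.65
Import duty = 68780.65 × 11% = 7565.87
Buyer bears: freight 7604.83 + insurance 376.57 + brokerage 243.75 + duty 7565.87 = 15791.02
Landed cost = invoice 60799.25 + 15791.02 = 76590.27

Total landed cost: SGD 76590.27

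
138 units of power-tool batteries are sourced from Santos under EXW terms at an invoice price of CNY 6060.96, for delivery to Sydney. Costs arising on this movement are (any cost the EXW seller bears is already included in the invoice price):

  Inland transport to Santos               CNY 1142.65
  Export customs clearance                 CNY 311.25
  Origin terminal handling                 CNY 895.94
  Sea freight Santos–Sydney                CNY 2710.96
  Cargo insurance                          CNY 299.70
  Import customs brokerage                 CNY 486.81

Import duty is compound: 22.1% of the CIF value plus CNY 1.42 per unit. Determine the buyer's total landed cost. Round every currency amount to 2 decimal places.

Total landed cost: CNY 14628.37

EXW: the seller makes goods available at their premises; the buyer bears all onward costs.
CIF value = EXW price + inland to port + export clearance + origin terminal + freight + insurance = 6060.96 + 1142.65 + 311.25 + 895.94 + 2710.96 + 299.70 = 11421.46
Ad valorem component: 11421.46 × 22.1% = 2524.14
Specific component: 138 × 1.42 = 195.96
Import duty = 2524.14 + 195.96 = 2720.10
Buyer bears: inland to port 1142.65 + export clearance 311.25 + origin terminal 895.94 + freight 2710.96 + insurance 299.70 + brokerage 486.81 + duty 2720.10 = 8567.41
Landed cost = invoice 6060.96 + 8567.41 = 14628.37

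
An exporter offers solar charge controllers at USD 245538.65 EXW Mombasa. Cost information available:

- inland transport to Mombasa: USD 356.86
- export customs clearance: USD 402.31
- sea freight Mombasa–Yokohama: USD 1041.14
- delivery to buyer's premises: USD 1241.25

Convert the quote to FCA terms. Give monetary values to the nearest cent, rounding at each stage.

Not relevant to the conversion: freight, delivery — on the buyer under both terms; not part of either seller's price.
From EXW to FCA, the seller additionally bears: inland to port, export clearance.
FCA price = 245538.65 + 356.86 + 402.31 = 246297.82

FCA price: USD 246297.82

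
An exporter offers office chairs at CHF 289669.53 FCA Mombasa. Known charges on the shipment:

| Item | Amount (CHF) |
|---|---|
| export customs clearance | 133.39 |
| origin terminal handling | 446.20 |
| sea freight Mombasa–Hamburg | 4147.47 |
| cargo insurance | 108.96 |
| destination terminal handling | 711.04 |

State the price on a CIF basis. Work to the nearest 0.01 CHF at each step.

Not relevant to the conversion: export clearance — on the seller under both FCA and CIF; already in the FCA price and stays in the CIF price. destination terminal — on the buyer under both terms; not part of either seller's price.
From FCA to CIF, the seller additionally bears: origin terminal, freight, insurance.
CIF price = 289669.53 + 446.20 + 4147.47 + 108.96 = 294372.16

CIF price: CHF 294372.16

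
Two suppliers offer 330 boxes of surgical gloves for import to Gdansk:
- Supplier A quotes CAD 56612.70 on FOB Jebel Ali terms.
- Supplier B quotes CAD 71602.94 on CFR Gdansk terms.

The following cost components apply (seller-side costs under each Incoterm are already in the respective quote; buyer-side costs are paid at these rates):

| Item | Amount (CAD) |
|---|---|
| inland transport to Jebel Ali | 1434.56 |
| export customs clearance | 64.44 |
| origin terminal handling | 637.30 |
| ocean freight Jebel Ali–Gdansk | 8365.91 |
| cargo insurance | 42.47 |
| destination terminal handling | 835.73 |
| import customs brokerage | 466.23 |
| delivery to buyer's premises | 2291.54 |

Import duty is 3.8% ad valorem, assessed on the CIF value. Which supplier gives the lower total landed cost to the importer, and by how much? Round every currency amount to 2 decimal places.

Supplier A is cheaper by CAD 6876.06

Supplier A (FOB):
CIF value = FOB price + freight + insurance = 56612.70 + 8365.91 + 42.47 = 65021.08
Import duty = 65021.08 × 3.8% = 2470.80
Buyer bears (A): 8365.91 + 42.47 + 835.73 + 466.23 + 2291.54 = 12001.88
Landed cost (A) = invoice 56612.70 + 12001.88 + duty 2470.80 = 71085.38
Supplier B (CFR):
CIF value = CFR price + insurance = 71602.94 + 42.47 = 71645.41
Import duty = 71645.41 × 3.8% = 2722.53
Buyer bears (B): 42.47 + 835.73 + 466.23 + 2291.54 = 3635.97
Landed cost (B) = invoice 71602.94 + 3635.97 + duty 2722.53 = 77961.44
Difference = |71085.38 − 77961.44| = 6876.06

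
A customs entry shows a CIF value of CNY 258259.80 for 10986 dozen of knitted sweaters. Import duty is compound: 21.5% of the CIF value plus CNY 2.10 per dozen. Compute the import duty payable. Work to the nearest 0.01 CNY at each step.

Import duty: CNY 78596.46

Ad valorem component: 258259.80 × 21.5% = 55525.86
Specific component: 10986 × 2.10 = 23070.60
Import duty = 55525.86 + 23070.60 = 78596.46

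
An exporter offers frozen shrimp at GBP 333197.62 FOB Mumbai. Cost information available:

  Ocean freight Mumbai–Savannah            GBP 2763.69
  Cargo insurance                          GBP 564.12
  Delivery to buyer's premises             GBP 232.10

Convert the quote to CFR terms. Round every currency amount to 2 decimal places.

Not relevant to the conversion: delivery, insurance — on the buyer under both terms; not part of either seller's price.
From FOB to CFR, the seller additionally bears: freight.
CFR price = 333197.62 + 2763.69 = 335961.31

CFR price: GBP 335961.31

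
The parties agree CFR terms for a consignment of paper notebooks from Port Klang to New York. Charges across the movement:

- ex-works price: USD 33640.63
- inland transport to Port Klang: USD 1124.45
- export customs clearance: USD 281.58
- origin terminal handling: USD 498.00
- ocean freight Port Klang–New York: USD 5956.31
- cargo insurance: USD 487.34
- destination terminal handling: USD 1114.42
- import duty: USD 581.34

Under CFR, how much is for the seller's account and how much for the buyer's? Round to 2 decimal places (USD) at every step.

Seller: USD 41500.97; buyer: USD 2183.10

CFR: the seller pays costs through ocean freight to the destination port, but not insurance.
Seller's account: goods 33640.63 + inland to port 1124.45 + export clearance 281.58 + origin terminal 498.00 + freight 5956.31 = 41500.97
Buyer's account: insurance 487.34 + destination terminal 1114.42 + duty 581.34 = 2183.10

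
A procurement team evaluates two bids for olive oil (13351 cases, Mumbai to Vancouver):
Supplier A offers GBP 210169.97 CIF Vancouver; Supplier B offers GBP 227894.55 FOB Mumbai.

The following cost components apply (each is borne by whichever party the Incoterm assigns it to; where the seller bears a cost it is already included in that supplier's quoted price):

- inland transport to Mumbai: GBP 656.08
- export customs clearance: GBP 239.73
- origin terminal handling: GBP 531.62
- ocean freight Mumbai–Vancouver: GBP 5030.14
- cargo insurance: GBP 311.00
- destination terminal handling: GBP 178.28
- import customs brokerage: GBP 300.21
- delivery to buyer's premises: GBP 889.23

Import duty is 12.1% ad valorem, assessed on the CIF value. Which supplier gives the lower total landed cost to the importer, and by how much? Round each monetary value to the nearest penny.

Supplier A (CIF):
The CIF price already equals the CIF value: 210169.97
Import duty = 210169.97 × 12.1% = 25430.57
Buyer bears (A): 178.28 + 300.21 + 889.23 = 1367.72
Landed cost (A) = invoice 210169.97 + 1367.72 + duty 25430.57 = 236968.26
Supplier B (FOB):
CIF value = FOB price + freight + insurance = 227894.55 + 5030.14 + 311.00 = 233235.69
Import duty = 233235.69 × 12.1% = 28221.52
Buyer bears (B): 5030.14 + 311.00 + 178.28 + 300.21 + 889.23 = 6708.86
Landed cost (B) = invoice 227894.55 + 6708.86 + duty 28221.52 = 262824.93
Difference = |236968.26 − 262824.93| = 25856.67

Supplier A is cheaper by GBP 25856.67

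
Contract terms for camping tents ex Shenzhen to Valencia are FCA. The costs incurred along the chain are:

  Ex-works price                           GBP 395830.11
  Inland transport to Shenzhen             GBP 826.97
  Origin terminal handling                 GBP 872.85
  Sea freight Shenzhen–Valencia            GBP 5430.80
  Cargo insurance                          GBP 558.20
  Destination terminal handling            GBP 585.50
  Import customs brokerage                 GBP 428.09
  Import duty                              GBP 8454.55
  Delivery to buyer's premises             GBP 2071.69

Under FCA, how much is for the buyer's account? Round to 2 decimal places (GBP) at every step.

Buyer's account: GBP 18401.68

FCA: the seller delivers export-cleared goods to the carrier; the buyer bears costs from that point.
Seller's account: goods 395830.11 + inland to port 826.97 = 396657.08
Buyer's account: origin terminal 872.85 + freight 5430.80 + insurance 558.20 + destination terminal 585.50 + brokerage 428.09 + duty 8454.55 + delivery 2071.69 = 18401.68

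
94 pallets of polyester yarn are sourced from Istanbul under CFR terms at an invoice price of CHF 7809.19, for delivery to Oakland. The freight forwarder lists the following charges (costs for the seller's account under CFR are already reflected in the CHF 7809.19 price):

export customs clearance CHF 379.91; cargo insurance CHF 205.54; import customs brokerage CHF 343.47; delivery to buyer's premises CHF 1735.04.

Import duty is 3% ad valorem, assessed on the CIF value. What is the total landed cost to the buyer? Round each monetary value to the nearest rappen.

Total landed cost: CHF 10333.68

CFR: the seller pays costs through ocean freight to the destination port, but not insurance.
Already in the invoice (seller's account under CFR): export clearance — exclude.
CIF value = CFR price + insurance = 7809.19 + 205.54 = 8014.73
Import duty = 8014.73 × 3% = 240.44
Buyer bears: insurance 205.54 + brokerage 343.47 + delivery 1735.04 + duty 240.44 = 2524.49
Landed cost = invoice 7809.19 + 2524.49 = 10333.68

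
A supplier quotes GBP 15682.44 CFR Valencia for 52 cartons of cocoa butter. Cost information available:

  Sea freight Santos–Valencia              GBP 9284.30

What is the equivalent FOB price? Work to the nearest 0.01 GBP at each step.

FOB price: GBP 6398.14

From CFR to FOB, the seller no longer bears: freight.
FOB price = 15682.44 − 9284.30 = 6398.14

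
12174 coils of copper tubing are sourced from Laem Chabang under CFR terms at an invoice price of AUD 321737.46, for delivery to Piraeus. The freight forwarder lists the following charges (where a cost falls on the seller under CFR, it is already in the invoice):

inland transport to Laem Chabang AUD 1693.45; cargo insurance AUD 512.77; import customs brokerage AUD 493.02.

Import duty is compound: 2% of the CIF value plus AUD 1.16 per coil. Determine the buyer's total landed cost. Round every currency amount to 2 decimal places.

Total landed cost: AUD 343310.09

CFR: the seller pays costs through ocean freight to the destination port, but not insurance.
Already in the invoice (seller's account under CFR): inland to port — exclude.
CIF value = CFR price + insurance = 321737.46 + 512.77 = 322250.23
Ad valorem component: 322250.23 × 2% = 6445.00
Specific component: 12174 × 1.16 = 14121.84
Import duty = 6445.00 + 14121.84 = 20566.84
Buyer bears: insurance 512.77 + brokerage 493.02 + duty 20566.84 = 21572.63
Landed cost = invoice 321737.46 + 21572.63 = 343310.09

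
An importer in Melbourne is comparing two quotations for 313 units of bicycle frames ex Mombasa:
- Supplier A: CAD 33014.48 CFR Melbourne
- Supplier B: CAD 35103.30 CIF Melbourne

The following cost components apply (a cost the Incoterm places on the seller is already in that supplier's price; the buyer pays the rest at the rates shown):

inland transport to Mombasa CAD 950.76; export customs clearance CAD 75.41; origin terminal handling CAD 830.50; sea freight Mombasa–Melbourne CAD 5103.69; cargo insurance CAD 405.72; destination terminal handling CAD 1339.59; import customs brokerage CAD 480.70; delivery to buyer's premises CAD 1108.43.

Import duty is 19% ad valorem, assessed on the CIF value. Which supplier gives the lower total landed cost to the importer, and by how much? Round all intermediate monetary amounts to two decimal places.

Supplier A is cheaper by CAD 2002.89

Supplier A (CFR):
CIF value = CFR price + insurance = 33014.48 + 405.72 = 33420.20
Import duty = 33420.20 × 19% = 6349.84
Buyer bears (A): 405.72 + 1339.59 + 480.70 + 1108.43 = 3334.44
Landed cost (A) = invoice 33014.48 + 3334.44 + duty 6349.84 = 42698.76
Supplier B (CIF):
The CIF price already equals the CIF value: 35103.30
Import duty = 35103.30 × 19% = 6669.63
Buyer bears (B): 1339.59 + 480.70 + 1108.43 = 2928.72
Landed cost (B) = invoice 35103.30 + 2928.72 + duty 6669.63 = 44701.65
Difference = |42698.76 − 44701.65| = 2002.89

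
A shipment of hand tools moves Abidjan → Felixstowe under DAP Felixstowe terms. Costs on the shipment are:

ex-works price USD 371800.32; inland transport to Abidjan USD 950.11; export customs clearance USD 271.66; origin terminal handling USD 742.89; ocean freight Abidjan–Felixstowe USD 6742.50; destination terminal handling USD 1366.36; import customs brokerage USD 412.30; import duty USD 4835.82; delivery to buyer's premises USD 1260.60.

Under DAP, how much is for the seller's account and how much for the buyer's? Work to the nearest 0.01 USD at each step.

DAP: the seller bears all costs to the named destination except import duty and clearance.
Seller's account: goods 371800.32 + inland to port 950.11 + export clearance 271.66 + origin terminal 742.89 + freight 6742.50 + destination terminal 1366.36 + delivery 1260.60 = 383134.44
Buyer's account: brokerage 412.30 + duty 4835.82 = 5248.12

Seller: USD 383134.44; buyer: USD 5248.12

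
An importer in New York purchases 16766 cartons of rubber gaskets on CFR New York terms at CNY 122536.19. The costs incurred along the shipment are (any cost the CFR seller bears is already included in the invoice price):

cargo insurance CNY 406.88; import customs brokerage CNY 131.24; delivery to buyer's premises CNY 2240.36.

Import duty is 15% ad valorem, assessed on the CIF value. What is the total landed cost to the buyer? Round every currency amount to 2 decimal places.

Total landed cost: CNY 143756.13

CFR: the seller pays costs through ocean freight to the destination port, but not insurance.
CIF value = CFR price + insurance = 122536.19 + 406.88 = 122943.07
Import duty = 122943.07 × 15% = 18441.46
Buyer bears: insurance 406.88 + brokerage 131.24 + delivery 2240.36 + duty 18441.46 = 21219.94
Landed cost = invoice 122536.19 + 21219.94 = 143756.13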